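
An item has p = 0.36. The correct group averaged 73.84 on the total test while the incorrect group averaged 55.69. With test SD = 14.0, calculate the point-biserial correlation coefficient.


q = 1 - p = 0.64
rpb = ((M1 - M0) / SD) * sqrt(p * q)
rpb = ((73.84 - 55.69) / 14.0) * sqrt(0.36 * 0.64)
rpb = 0.6223

0.6223


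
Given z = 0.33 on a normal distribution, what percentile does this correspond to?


CDF(z) = 0.5 * (1 + erf(z/sqrt(2)))
erf(0.2333) = 0.2586
CDF = 0.6293
Percentile rank = 0.6293 * 100 = 62.93

62.93


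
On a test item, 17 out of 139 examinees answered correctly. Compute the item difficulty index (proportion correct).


Item difficulty p = number correct / total examinees
p = 17 / 139
p = 0.1223

0.1223


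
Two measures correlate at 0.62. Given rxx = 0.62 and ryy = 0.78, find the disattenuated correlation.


r_corrected = rxy / sqrt(rxx * ryy)
= 0.62 / sqrt(0.62 * 0.78)
= 0.62 / sqrt(0.4836)
= 0.62 / 0.695414
r_corrected = 0.8916

0.8916


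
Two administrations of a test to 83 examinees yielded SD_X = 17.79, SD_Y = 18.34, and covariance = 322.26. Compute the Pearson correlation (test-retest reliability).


r = cov(X,Y) / (SD_X * SD_Y)
r = 322.26 / (17.79 * 18.34)
r = 322.26 / 326.2686
r = 0.9877

0.9877


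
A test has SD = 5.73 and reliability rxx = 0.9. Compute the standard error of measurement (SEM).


SEM = SD * sqrt(1 - rxx)
SEM = 5.73 * sqrt(1 - 0.9)
SEM = 5.73 * sqrt(0.1) = 5.73 * 0.316228
SEM = 1.812

1.812


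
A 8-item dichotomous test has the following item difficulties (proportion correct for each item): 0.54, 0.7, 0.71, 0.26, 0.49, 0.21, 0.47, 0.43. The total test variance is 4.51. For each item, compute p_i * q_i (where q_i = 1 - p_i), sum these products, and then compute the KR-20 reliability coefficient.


For each item, compute p_i * q_i:
  Item 1: 0.54 * 0.46 = 0.2484
  Item 2: 0.7 * 0.3 = 0.21
  Item 3: 0.71 * 0.29 = 0.2059
  Item 4: 0.26 * 0.74 = 0.1924
  Item 5: 0.49 * 0.51 = 0.2499
  Item 6: 0.21 * 0.79 = 0.1659
  Item 7: 0.47 * 0.53 = 0.2491
  Item 8: 0.43 * 0.57 = 0.2451
Sum(p_i * q_i) = 0.2484 + 0.21 + 0.2059 + 0.1924 + 0.2499 + 0.1659 + 0.2491 + 0.2451 = 1.7667
KR-20 = (k/(k-1)) * (1 - Sum(p_i*q_i) / Var_total)
= (8/7) * (1 - 1.7667/4.51)
= 1.1429 * 0.6083
KR-20 = 0.6952

0.6952


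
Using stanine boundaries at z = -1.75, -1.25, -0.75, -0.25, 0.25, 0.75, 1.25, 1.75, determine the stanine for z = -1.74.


Stanine boundaries: [-1.75, -1.25, -0.75, -0.25, 0.25, 0.75, 1.25, 1.75]
z = -1.74
Check each boundary:
  z >= -1.75 -> could be stanine 2
  z < -1.25
  z < -0.75
  z < -0.25
  z < 0.25
  z < 0.75
  z < 1.25
  z < 1.75
Highest qualifying boundary gives stanine = 2

2


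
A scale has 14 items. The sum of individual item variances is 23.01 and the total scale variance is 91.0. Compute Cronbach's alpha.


alpha = (k/(k-1)) * (1 - sum(si^2)/s_total^2)
= (14/13) * (1 - 23.01/91.0)
alpha = 0.8046

0.8046


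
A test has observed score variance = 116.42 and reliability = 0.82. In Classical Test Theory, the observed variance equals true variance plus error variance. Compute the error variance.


var_true = rxx * var_obs = 0.82 * 116.42 = 95.4644
var_error = var_obs - var_true
var_error = 116.42 - 95.4644
var_error = 20.9556

20.9556


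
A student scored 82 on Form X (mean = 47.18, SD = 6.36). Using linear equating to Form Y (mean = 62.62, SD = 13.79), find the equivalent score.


slope = SD_Y / SD_X = 13.79 / 6.36 ~ 2.1682
intercept = mean_Y - slope * mean_X = 62.62 - (13.79 / 6.36) * 47.18 ~ -39.6775
Y = slope * X + intercept. To avoid rounding drift from the rounded slope/intercept, evaluate the equivalent form Y = mean_Y + SD_Y * (X - mean_X) / SD_X at full precision:
Y = 62.62 + 13.79 * (82 - 47.18) / 6.36
Y = 62.62 + 13.79 * 34.82 / 6.36
Y = 62.62 + 480.1678 / 6.36
Y = 62.62 + 75.4981
Y = 138.1181

138.1181


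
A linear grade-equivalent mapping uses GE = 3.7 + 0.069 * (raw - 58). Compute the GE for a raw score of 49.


raw - median = 49 - 58 = -9
slope * diff = 0.069 * -9 = -0.621
GE = 3.7 + -0.621
GE = 3.079

3.079


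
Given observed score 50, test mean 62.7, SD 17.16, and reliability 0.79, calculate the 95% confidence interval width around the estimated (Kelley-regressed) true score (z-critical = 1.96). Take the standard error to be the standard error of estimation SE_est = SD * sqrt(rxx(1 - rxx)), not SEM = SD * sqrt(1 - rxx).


True score estimate = 0.79*50 + 0.21*62.7 = 52.667
SE_est = SD * sqrt(rxx * (1 - rxx)) = 17.16 * sqrt(0.79 * 0.21) = 17.16 * sqrt(0.1659) = 6.989409
CI = T_est +/- z * SE_est, so width = 2 * z * SE_est = 2 * 1.96 * 6.989409
Width = 27.3985

27.3985


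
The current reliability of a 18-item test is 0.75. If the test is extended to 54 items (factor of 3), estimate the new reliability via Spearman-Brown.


r_new = (n * rxx) / (1 + (n-1) * rxx)
r_new = (3 * 0.75) / (1 + 2 * 0.75)
r_new = 2.25 / 2.5
r_new = 0.9

0.9


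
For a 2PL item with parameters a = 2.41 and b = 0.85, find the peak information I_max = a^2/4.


For 2PL, max info at theta = b = 0.85
I_max = a^2 / 4 = 2.41^2 / 4
= 5.8081 / 4
I_max = 1.452

1.452


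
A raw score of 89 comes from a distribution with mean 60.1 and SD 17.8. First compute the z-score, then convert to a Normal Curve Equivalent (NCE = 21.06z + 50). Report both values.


z = (X - mean) / SD = (89 - 60.1) / 17.8
z = 28.9 / 17.8
z = 1.6236
NCE = NCE = 21.06z + 50
Carry z at full precision (z = 28.9 / 17.8) into the conversion:
NCE = 21.06 * (28.9 / 17.8) + 50 = 608.634 / 17.8 + 50
NCE = 34.1929 + 50
NCE = 84.1929

84.1929


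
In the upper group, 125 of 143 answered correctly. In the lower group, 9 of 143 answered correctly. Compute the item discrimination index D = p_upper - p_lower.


p_upper = 125/143 = 0.8741
p_lower = 9/143 = 0.0629
D = 0.8741 - 0.0629 = 0.8112

0.8112


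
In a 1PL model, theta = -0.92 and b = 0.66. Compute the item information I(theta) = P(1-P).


P = 1/(1+exp(-(-0.92-0.66))) = 0.1708
I = P*(1-P) = 0.1708 * 0.8292
I = 0.1416

0.1416


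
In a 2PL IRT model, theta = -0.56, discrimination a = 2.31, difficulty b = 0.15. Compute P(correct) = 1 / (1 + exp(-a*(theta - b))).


a*(theta - b) = 2.31 * (-0.56 - 0.15) = -1.6401
exp(--1.6401) = 5.1557
P = 1 / (1 + 5.1557)
P = 0.1625

0.1625


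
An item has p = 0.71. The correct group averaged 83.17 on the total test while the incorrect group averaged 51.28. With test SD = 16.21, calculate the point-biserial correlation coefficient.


q = 1 - p = 0.29
rpb = ((M1 - M0) / SD) * sqrt(p * q)
rpb = ((83.17 - 51.28) / 16.21) * sqrt(0.71 * 0.29)
rpb = 0.8927

0.8927


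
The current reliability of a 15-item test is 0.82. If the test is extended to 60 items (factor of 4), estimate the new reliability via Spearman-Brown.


r_new = (n * rxx) / (1 + (n-1) * rxx)
r_new = (4 * 0.82) / (1 + 3 * 0.82)
r_new = 3.28 / 3.46
r_new = 0.948

0.948


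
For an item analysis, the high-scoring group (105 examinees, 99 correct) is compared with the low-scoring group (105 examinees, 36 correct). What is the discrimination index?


p_upper = 99/105 = 0.9429
p_lower = 36/105 = 0.3429
D = 0.9429 - 0.3429 = 0.6

0.6


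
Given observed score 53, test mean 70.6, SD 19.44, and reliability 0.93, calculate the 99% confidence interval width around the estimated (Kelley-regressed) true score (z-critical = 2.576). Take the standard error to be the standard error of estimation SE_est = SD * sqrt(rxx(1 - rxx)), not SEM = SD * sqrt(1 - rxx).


True score estimate = 0.93*53 + 0.07*70.6 = 54.232
SE_est = SD * sqrt(rxx * (1 - rxx)) = 19.44 * sqrt(0.93 * 0.07) = 19.44 * sqrt(0.0651) = 4.960058
CI = T_est +/- z * SE_est, so width = 2 * z * SE_est = 2 * 2.576 * 4.960058
Width = 25.5542

25.5542


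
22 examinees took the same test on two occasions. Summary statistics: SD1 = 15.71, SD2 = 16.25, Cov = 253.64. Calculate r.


r = cov(X,Y) / (SD_X * SD_Y)
r = 253.64 / (15.71 * 16.25)
r = 253.64 / 255.2875
r = 0.9935

0.9935


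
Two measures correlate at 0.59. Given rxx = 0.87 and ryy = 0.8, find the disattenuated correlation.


r_corrected = rxy / sqrt(rxx * ryy)
= 0.59 / sqrt(0.87 * 0.8)
= 0.59 / sqrt(0.696)
= 0.59 / 0.834266
r_corrected = 0.7072

0.7072


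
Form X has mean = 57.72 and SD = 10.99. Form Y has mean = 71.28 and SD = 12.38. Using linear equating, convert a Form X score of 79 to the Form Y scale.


slope = SD_Y / SD_X = 12.38 / 10.99 ~ 1.1265
intercept = mean_Y - slope * mean_X = 71.28 - (12.38 / 10.99) * 57.72 ~ 6.2597
Y = slope * X + intercept. To avoid rounding drift from the rounded slope/intercept, evaluate the equivalent form Y = mean_Y + SD_Y * (X - mean_X) / SD_X at full precision:
Y = 71.28 + 12.38 * (79 - 57.72) / 10.99
Y = 71.28 + 12.38 * 21.28 / 10.99
Y = 71.28 + 263.4464 / 10.99
Y = 71.28 + 23.9715
Y = 95.2515

95.2515


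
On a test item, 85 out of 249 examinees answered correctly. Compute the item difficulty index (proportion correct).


Item difficulty p = number correct / total examinees
p = 85 / 249
p = 0.3414

0.3414


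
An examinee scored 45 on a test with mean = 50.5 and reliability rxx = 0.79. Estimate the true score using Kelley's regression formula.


T_est = rxx * X + (1 - rxx) * mean
T_est = 0.79 * 45 + 0.21 * 50.5
T_est = 35.55 + 10.605
T_est = 46.155

46.155


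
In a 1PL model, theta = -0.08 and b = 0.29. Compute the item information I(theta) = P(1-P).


P = 1/(1+exp(-(-0.08-0.29))) = 0.4085
I = P*(1-P) = 0.4085 * 0.5915
I = 0.2416

0.2416


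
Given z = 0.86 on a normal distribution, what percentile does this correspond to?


CDF(z) = 0.5 * (1 + erf(z/sqrt(2)))
erf(0.6081) = 0.6102
CDF = 0.8051
Percentile rank = 0.8051 * 100 = 80.51

80.51


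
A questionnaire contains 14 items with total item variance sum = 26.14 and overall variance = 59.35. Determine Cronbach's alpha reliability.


alpha = (k/(k-1)) * (1 - sum(si^2)/s_total^2)
= (14/13) * (1 - 26.14/59.35)
alpha = 0.6026

0.6026


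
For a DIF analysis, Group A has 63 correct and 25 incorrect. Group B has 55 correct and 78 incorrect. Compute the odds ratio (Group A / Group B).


Odds_A = 63/25 = 2.52
Odds_B = 55/78 = 0.7051
OR = Odds_A / Odds_B = 2.52 / 0.7051
Exactly, OR = (63 * 78) / (25 * 55) = 4914 / 1375
OR = 3.5738

3.5738


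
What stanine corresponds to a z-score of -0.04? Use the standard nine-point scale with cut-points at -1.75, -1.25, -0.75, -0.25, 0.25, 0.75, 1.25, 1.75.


Stanine boundaries: [-1.75, -1.25, -0.75, -0.25, 0.25, 0.75, 1.25, 1.75]
z = -0.04
Check each boundary:
  z >= -1.75 -> could be stanine 2
  z >= -1.25 -> could be stanine 3
  z >= -0.75 -> could be stanine 4
  z >= -0.25 -> could be stanine 5
  z < 0.25
  z < 0.75
  z < 1.25
  z < 1.75
Highest qualifying boundary gives stanine = 5

5


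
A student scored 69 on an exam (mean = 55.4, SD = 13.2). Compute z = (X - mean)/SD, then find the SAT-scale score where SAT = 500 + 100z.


z = (X - mean) / SD = (69 - 55.4) / 13.2
z = 13.6 / 13.2
z = 1.0303
SAT-scale = SAT = 500 + 100z
Carry z at full precision (z = 13.6 / 13.2) into the conversion:
SAT-scale = 500 + 100 * (13.6 / 13.2) = 500 + 1360 / 13.2
SAT-scale = 500 + 103.0303
SAT-scale = 603.0303

603.0303


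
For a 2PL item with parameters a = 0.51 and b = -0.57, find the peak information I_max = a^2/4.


For 2PL, max info at theta = b = -0.57
I_max = a^2 / 4 = 0.51^2 / 4
= 0.2601 / 4
I_max = 0.065

0.065


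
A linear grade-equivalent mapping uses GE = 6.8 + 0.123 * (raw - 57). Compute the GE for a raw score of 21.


raw - median = 21 - 57 = -36
slope * diff = 0.123 * -36 = -4.428
GE = 6.8 + -4.428
GE = 2.372

2.372


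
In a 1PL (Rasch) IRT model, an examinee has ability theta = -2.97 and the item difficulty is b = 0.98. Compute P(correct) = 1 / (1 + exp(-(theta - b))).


theta - b = -2.97 - 0.98 = -3.95
exp(-(theta - b)) = exp(3.95) = 51.9354
P = 1 / (1 + 51.9354)
P = 0.0189

0.0189


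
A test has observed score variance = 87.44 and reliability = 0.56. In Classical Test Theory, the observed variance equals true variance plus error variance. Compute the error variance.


var_true = rxx * var_obs = 0.56 * 87.44 = 48.9664
var_error = var_obs - var_true
var_error = 87.44 - 48.9664
var_error = 38.4736

38.4736


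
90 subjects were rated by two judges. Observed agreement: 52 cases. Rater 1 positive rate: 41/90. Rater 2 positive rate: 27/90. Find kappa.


P_o = 52/90 = 0.577778
P_e = (41*27 + 49*63) / 8100 = 0.517778
kappa = (P_o - P_e) / (1 - P_e)
kappa = (0.577778 - 0.517778) / (1 - 0.517778)
kappa = 0.1244

0.1244


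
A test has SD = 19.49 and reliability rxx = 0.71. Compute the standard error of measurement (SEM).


SEM = SD * sqrt(1 - rxx)
SEM = 19.49 * sqrt(1 - 0.71)
SEM = 19.49 * sqrt(0.29) = 19.49 * 0.538516
SEM = 10.4957

10.4957


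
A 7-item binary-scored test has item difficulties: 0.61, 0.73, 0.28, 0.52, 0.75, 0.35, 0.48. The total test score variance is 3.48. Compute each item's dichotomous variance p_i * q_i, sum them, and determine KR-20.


For each item, compute p_i * q_i:
  Item 1: 0.61 * 0.39 = 0.2379
  Item 2: 0.73 * 0.27 = 0.1971
  Item 3: 0.28 * 0.72 = 0.2016
  Item 4: 0.52 * 0.48 = 0.2496
  Item 5: 0.75 * 0.25 = 0.1875
  Item 6: 0.35 * 0.65 = 0.2275
  Item 7: 0.48 * 0.52 = 0.2496
Sum(p_i * q_i) = 0.2379 + 0.1971 + 0.2016 + 0.2496 + 0.1875 + 0.2275 + 0.2496 = 1.5508
KR-20 = (k/(k-1)) * (1 - Sum(p_i*q_i) / Var_total)
= (7/6) * (1 - 1.5508/3.48)
= 1.1667 * 0.5544
KR-20 = 0.6468

0.6468


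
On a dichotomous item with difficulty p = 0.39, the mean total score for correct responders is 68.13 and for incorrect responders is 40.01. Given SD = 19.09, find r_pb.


q = 1 - p = 0.61
rpb = ((M1 - M0) / SD) * sqrt(p * q)
rpb = ((68.13 - 40.01) / 19.09) * sqrt(0.39 * 0.61)
rpb = 0.7185

0.7185


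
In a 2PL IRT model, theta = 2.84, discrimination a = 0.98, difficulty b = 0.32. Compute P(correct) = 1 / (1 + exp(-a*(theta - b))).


a*(theta - b) = 0.98 * (2.84 - 0.32) = 2.4696
exp(-2.4696) = 0.0846
P = 1 / (1 + 0.0846)
P = 0.922

0.922


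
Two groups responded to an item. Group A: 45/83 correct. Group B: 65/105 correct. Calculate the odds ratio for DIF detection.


Odds_A = 45/38 = 1.1842
Odds_B = 65/40 = 1.625
OR = Odds_A / Odds_B = 1.1842 / 1.625
Exactly, OR = (45 * 40) / (38 * 65) = 1800 / 2470
OR = 0.7287

0.7287


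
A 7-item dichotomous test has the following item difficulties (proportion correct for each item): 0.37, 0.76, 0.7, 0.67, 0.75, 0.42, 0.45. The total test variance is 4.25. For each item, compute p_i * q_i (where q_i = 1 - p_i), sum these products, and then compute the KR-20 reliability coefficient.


For each item, compute p_i * q_i:
  Item 1: 0.37 * 0.63 = 0.2331
  Item 2: 0.76 * 0.24 = 0.1824
  Item 3: 0.7 * 0.3 = 0.21
  Item 4: 0.67 * 0.33 = 0.2211
  Item 5: 0.75 * 0.25 = 0.1875
  Item 6: 0.42 * 0.58 = 0.2436
  Item 7: 0.45 * 0.55 = 0.2475
Sum(p_i * q_i) = 0.2331 + 0.1824 + 0.21 + 0.2211 + 0.1875 + 0.2436 + 0.2475 = 1.5252
KR-20 = (k/(k-1)) * (1 - Sum(p_i*q_i) / Var_total)
= (7/6) * (1 - 1.5252/4.25)
= 1.1667 * 0.6411
KR-20 = 0.748

0.748


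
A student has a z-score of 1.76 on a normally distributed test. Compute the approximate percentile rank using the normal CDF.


CDF(z) = 0.5 * (1 + erf(z/sqrt(2)))
erf(1.2445) = 0.9216
CDF = 0.9608
Percentile rank = 0.9608 * 100 = 96.08

96.08


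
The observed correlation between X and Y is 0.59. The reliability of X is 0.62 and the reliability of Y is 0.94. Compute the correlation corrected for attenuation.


r_corrected = rxy / sqrt(rxx * ryy)
= 0.59 / sqrt(0.62 * 0.94)
= 0.59 / sqrt(0.5828)
= 0.59 / 0.763413
r_corrected = 0.7728

0.7728


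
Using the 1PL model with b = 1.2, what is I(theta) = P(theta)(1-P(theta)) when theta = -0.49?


P = 1/(1+exp(-(-0.49-1.2))) = 0.1558
I = P*(1-P) = 0.1558 * 0.8442
I = 0.1315

0.1315


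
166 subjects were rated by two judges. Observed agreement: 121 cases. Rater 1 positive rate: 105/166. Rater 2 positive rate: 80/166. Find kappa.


P_o = 121/166 = 0.728916
P_e = (105*80 + 61*86) / 27556 = 0.49521
kappa = (P_o - P_e) / (1 - P_e)
kappa = (0.728916 - 0.49521) / (1 - 0.49521)
kappa = 0.463

0.463


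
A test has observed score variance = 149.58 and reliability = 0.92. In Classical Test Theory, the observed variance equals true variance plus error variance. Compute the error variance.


var_true = rxx * var_obs = 0.92 * 149.58 = 137.6136
var_error = var_obs - var_true
var_error = 149.58 - 137.6136
var_error = 11.9664

11.9664


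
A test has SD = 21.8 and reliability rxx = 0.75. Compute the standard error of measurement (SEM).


SEM = SD * sqrt(1 - rxx)
SEM = 21.8 * sqrt(1 - 0.75)
SEM = 21.8 * sqrt(0.25) = 21.8 * 0.5
SEM = 10.9

10.9


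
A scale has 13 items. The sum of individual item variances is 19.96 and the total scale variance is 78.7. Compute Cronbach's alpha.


alpha = (k/(k-1)) * (1 - sum(si^2)/s_total^2)
= (13/12) * (1 - 19.96/78.7)
alpha = 0.8086

0.8086


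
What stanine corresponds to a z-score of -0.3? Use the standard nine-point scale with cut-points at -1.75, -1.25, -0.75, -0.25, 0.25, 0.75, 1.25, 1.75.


Stanine boundaries: [-1.75, -1.25, -0.75, -0.25, 0.25, 0.75, 1.25, 1.75]
z = -0.3
Check each boundary:
  z >= -1.75 -> could be stanine 2
  z >= -1.25 -> could be stanine 3
  z >= -0.75 -> could be stanine 4
  z < -0.25
  z < 0.25
  z < 0.75
  z < 1.25
  z < 1.75
Highest qualifying boundary gives stanine = 4

4


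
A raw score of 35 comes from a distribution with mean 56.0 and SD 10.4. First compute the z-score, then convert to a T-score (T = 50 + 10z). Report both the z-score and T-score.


z = (X - mean) / SD = (35 - 56.0) / 10.4
z = -21.0 / 10.4
z = -2.0192
T-score = T = 50 + 10z
Carry z at full precision (z = -21.0 / 10.4) into the conversion:
T-score = 50 + 10 * (-21.0 / 10.4) = 50 + -210 / 10.4
T-score = 50 + -20.1923
T-score = 29.8077

29.8077


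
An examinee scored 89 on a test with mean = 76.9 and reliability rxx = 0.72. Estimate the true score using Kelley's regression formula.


T_est = rxx * X + (1 - rxx) * mean
T_est = 0.72 * 89 + 0.28 * 76.9
T_est = 64.08 + 21.532
T_est = 85.612

85.612


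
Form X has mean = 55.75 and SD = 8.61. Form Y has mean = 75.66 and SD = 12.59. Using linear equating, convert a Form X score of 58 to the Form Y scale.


slope = SD_Y / SD_X = 12.59 / 8.61 ~ 1.4623
intercept = mean_Y - slope * mean_X = 75.66 - (12.59 / 8.61) * 55.75 ~ -5.8606
Y = slope * X + intercept. To avoid rounding drift from the rounded slope/intercept, evaluate the equivalent form Y = mean_Y + SD_Y * (X - mean_X) / SD_X at full precision:
Y = 75.66 + 12.59 * (58 - 55.75) / 8.61
Y = 75.66 + 12.59 * 2.25 / 8.61
Y = 75.66 + 28.3275 / 8.61
Y = 75.66 + 3.2901
Y = 78.9501

78.9501


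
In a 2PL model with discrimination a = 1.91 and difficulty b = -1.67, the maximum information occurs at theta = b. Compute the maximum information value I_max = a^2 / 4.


For 2PL, max info at theta = b = -1.67
I_max = a^2 / 4 = 1.91^2 / 4
= 3.6481 / 4
I_max = 0.912

0.912


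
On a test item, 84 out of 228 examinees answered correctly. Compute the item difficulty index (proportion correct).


Item difficulty p = number correct / total examinees
p = 84 / 228
p = 0.3684

0.3684


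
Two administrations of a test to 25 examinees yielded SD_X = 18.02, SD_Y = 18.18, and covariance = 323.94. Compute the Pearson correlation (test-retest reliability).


r = cov(X,Y) / (SD_X * SD_Y)
r = 323.94 / (18.02 * 18.18)
r = 323.94 / 327.6036
r = 0.9888

0.9888


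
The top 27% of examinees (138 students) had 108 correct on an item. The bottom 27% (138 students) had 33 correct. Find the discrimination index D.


p_upper = 108/138 = 0.7826
p_lower = 33/138 = 0.2391
D = 0.7826 - 0.2391 = 0.5435

0.5435


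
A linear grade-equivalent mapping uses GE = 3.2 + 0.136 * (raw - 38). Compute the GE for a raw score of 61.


raw - median = 61 - 38 = 23
slope * diff = 0.136 * 23 = 3.128
GE = 3.2 + 3.128
GE = 6.328

6.328


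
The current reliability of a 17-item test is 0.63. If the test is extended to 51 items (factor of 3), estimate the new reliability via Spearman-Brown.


r_new = (n * rxx) / (1 + (n-1) * rxx)
r_new = (3 * 0.63) / (1 + 2 * 0.63)
r_new = 1.89 / 2.26
r_new = 0.8363

0.8363


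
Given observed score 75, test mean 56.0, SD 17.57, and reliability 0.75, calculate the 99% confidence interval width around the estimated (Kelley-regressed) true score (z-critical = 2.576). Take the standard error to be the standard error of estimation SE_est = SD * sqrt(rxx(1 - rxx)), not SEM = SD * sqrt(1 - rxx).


True score estimate = 0.75*75 + 0.25*56.0 = 70.25
SE_est = SD * sqrt(rxx * (1 - rxx)) = 17.57 * sqrt(0.75 * 0.25) = 17.57 * sqrt(0.1875) = 7.608033
CI = T_est +/- z * SE_est, so width = 2 * z * SE_est = 2 * 2.576 * 7.608033
Width = 39.1966

39.1966


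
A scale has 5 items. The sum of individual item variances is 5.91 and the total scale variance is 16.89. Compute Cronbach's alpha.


alpha = (k/(k-1)) * (1 - sum(si^2)/s_total^2)
= (5/4) * (1 - 5.91/16.89)
alpha = 0.8126

0.8126


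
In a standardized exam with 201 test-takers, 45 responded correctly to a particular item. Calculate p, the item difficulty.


Item difficulty p = number correct / total examinees
p = 45 / 201
p = 0.2239

0.2239


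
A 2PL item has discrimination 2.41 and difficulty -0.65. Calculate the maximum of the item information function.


For 2PL, max info at theta = b = -0.65
I_max = a^2 / 4 = 2.41^2 / 4
= 5.8081 / 4
I_max = 1.452

1.452


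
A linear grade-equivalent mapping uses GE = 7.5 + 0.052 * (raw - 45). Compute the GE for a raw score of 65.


raw - median = 65 - 45 = 20
slope * diff = 0.052 * 20 = 1.04
GE = 7.5 + 1.04
GE = 8.54

8.54


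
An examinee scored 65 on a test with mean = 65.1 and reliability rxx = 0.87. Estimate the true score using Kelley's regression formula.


T_est = rxx * X + (1 - rxx) * mean
T_est = 0.87 * 65 + 0.13 * 65.1
T_est = 56.55 + 8.463
T_est = 65.013

65.013


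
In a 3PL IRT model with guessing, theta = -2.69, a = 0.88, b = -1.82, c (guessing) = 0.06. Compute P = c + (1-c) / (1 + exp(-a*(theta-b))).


logit = 0.88*(-2.69 - -1.82) = -0.7656
P* = 1/(1 + exp(--0.7656)) = 0.3174
P = 0.06 + (1 - 0.06) * 0.3174
P = 0.3584

0.3584


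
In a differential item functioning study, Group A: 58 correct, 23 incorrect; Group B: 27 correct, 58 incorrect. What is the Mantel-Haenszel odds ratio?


Odds_A = 58/23 = 2.5217
Odds_B = 27/58 = 0.4655
OR = Odds_A / Odds_B = 2.5217 / 0.4655
Exactly, OR = (58 * 58) / (23 * 27) = 3364 / 621
OR = 5.4171

5.4171


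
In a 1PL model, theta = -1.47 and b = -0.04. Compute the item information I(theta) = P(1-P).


P = 1/(1+exp(-(-1.47--0.04))) = 0.1931
I = P*(1-P) = 0.1931 * 0.8069
I = 0.1558

0.1558


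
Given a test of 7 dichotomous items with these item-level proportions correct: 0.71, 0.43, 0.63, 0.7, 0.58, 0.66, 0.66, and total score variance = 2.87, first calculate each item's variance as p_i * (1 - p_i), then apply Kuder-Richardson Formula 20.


For each item, compute p_i * q_i:
  Item 1: 0.71 * 0.29 = 0.2059
  Item 2: 0.43 * 0.57 = 0.2451
  Item 3: 0.63 * 0.37 = 0.2331
  Item 4: 0.7 * 0.3 = 0.21
  Item 5: 0.58 * 0.42 = 0.2436
  Item 6: 0.66 * 0.34 = 0.2244
  Item 7: 0.66 * 0.34 = 0.2244
Sum(p_i * q_i) = 0.2059 + 0.2451 + 0.2331 + 0.21 + 0.2436 + 0.2244 + 0.2244 = 1.5865
KR-20 = (k/(k-1)) * (1 - Sum(p_i*q_i) / Var_total)
= (7/6) * (1 - 1.5865/2.87)
= 1.1667 * 0.4472
KR-20 = 0.5217

0.5217


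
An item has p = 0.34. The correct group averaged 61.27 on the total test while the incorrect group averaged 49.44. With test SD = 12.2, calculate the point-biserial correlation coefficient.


q = 1 - p = 0.66
rpb = ((M1 - M0) / SD) * sqrt(p * q)
rpb = ((61.27 - 49.44) / 12.2) * sqrt(0.34 * 0.66)
rpb = 0.4593

0.4593


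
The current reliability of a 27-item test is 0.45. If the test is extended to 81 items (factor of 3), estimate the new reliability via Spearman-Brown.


r_new = (n * rxx) / (1 + (n-1) * rxx)
r_new = (3 * 0.45) / (1 + 2 * 0.45)
r_new = 1.35 / 1.9
r_new = 0.7105

0.7105


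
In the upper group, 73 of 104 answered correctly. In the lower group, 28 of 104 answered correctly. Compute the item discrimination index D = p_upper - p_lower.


p_upper = 73/104 = 0.7019
p_lower = 28/104 = 0.2692
D = 0.7019 - 0.2692 = 0.4327

0.4327


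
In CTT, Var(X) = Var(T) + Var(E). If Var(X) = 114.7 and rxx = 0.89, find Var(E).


var_true = rxx * var_obs = 0.89 * 114.7 = 102.083
var_error = var_obs - var_true
var_error = 114.7 - 102.083
var_error = 12.617

12.617


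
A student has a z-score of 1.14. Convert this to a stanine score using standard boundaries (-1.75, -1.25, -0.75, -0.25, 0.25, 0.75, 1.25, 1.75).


Stanine boundaries: [-1.75, -1.25, -0.75, -0.25, 0.25, 0.75, 1.25, 1.75]
z = 1.14
Check each boundary:
  z >= -1.75 -> could be stanine 2
  z >= -1.25 -> could be stanine 3
  z >= -0.75 -> could be stanine 4
  z >= -0.25 -> could be stanine 5
  z >= 0.25 -> could be stanine 6
  z >= 0.75 -> could be stanine 7
  z < 1.25
  z < 1.75
Highest qualifying boundary gives stanine = 7

7


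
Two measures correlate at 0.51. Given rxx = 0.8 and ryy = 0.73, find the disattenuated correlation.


r_corrected = rxy / sqrt(rxx * ryy)
= 0.51 / sqrt(0.8 * 0.73)
= 0.51 / sqrt(0.584)
= 0.51 / 0.764199
r_corrected = 0.6674

0.6674


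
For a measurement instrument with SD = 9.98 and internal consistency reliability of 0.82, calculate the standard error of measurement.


SEM = SD * sqrt(1 - rxx)
SEM = 9.98 * sqrt(1 - 0.82)
SEM = 9.98 * sqrt(0.18) = 9.98 * 0.424264
SEM = 4.2342

4.2342


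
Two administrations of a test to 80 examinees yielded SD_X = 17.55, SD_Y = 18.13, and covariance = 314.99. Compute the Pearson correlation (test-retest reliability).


r = cov(X,Y) / (SD_X * SD_Y)
r = 314.99 / (17.55 * 18.13)
r = 314.99 / 318.1815
r = 0.99

0.99


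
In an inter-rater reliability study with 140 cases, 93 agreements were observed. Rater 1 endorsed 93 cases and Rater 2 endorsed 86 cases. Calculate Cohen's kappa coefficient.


P_o = 93/140 = 0.664286
P_e = (93*86 + 47*54) / 19600 = 0.537551
kappa = (P_o - P_e) / (1 - P_e)
kappa = (0.664286 - 0.537551) / (1 - 0.537551)
kappa = 0.2741

0.2741


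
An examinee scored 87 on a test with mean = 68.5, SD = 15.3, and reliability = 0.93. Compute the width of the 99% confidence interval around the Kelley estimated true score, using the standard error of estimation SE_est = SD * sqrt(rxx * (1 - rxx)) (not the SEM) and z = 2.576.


True score estimate = 0.93*87 + 0.07*68.5 = 85.705
SE_est = SD * sqrt(rxx * (1 - rxx)) = 15.3 * sqrt(0.93 * 0.07) = 15.3 * sqrt(0.0651) = 3.903749
CI = T_est +/- z * SE_est, so width = 2 * z * SE_est = 2 * 2.576 * 3.903749
Width = 20.1121

20.1121


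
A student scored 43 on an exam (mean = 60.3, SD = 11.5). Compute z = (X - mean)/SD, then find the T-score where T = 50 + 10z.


z = (X - mean) / SD = (43 - 60.3) / 11.5
z = -17.3 / 11.5
z = -1.5043
T-score = T = 50 + 10z
Carry z at full precision (z = -17.3 / 11.5) into the conversion:
T-score = 50 + 10 * (-17.3 / 11.5) = 50 + -173 / 11.5
T-score = 50 + -15.0435
T-score = 34.9565

34.9565


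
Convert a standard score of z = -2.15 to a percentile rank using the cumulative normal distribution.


CDF(z) = 0.5 * (1 + erf(z/sqrt(2)))
erf(-1.5203) = -0.9684
CDF = 0.0158
Percentile rank = 0.0158 * 100 = 1.58

1.58


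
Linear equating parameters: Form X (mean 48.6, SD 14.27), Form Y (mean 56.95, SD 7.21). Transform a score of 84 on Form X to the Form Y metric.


slope = SD_Y / SD_X = 7.21 / 14.27 ~ 0.5053
intercept = mean_Y - slope * mean_X = 56.95 - (7.21 / 14.27) * 48.6 ~ 32.3946
Y = slope * X + intercept. To avoid rounding drift from the rounded slope/intercept, evaluate the equivalent form Y = mean_Y + SD_Y * (X - mean_X) / SD_X at full precision:
Y = 56.95 + 7.21 * (84 - 48.6) / 14.27
Y = 56.95 + 7.21 * 35.4 / 14.27
Y = 56.95 + 255.234 / 14.27
Y = 56.95 + 17.8861
Y = 74.8361

74.8361


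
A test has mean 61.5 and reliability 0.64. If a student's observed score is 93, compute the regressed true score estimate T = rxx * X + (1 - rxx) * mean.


T_est = rxx * X + (1 - rxx) * mean
T_est = 0.64 * 93 + 0.36 * 61.5
T_est = 59.52 + 22.14
T_est = 81.66

81.66


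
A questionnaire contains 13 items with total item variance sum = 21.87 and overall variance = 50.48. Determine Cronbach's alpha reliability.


alpha = (k/(k-1)) * (1 - sum(si^2)/s_total^2)
= (13/12) * (1 - 21.87/50.48)
alpha = 0.614

0.614


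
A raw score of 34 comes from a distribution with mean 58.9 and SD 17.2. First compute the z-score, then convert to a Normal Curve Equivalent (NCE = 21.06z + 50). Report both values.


z = (X - mean) / SD = (34 - 58.9) / 17.2
z = -24.9 / 17.2
z = -1.4477
NCE = NCE = 21.06z + 50
Carry z at full precision (z = -24.9 / 17.2) into the conversion:
NCE = 21.06 * (-24.9 / 17.2) + 50 = -524.394 / 17.2 + 50
NCE = -30.488 + 50
NCE = 19.512

19.512


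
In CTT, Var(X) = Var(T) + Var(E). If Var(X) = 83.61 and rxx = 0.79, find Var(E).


var_true = rxx * var_obs = 0.79 * 83.61 = 66.0519
var_error = var_obs - var_true
var_error = 83.61 - 66.0519
var_error = 17.5581

17.5581


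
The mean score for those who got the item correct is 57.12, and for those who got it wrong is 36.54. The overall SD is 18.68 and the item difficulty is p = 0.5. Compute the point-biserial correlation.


q = 1 - p = 0.5
rpb = ((M1 - M0) / SD) * sqrt(p * q)
rpb = ((57.12 - 36.54) / 18.68) * sqrt(0.5 * 0.5)
rpb = 0.5509

0.5509


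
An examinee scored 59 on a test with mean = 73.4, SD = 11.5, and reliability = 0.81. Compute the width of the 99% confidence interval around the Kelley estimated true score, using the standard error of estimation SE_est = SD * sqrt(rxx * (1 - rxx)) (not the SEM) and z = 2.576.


True score estimate = 0.81*59 + 0.19*73.4 = 61.736
SE_est = SD * sqrt(rxx * (1 - rxx)) = 11.5 * sqrt(0.81 * 0.19) = 11.5 * sqrt(0.1539) = 4.51146
CI = T_est +/- z * SE_est, so width = 2 * z * SE_est = 2 * 2.576 * 4.51146
Width = 23.243

23.243


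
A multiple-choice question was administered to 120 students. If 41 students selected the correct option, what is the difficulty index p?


Item difficulty p = number correct / total examinees
p = 41 / 120
p = 0.3417

0.3417


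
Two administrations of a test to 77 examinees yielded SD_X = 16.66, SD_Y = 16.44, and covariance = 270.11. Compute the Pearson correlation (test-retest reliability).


r = cov(X,Y) / (SD_X * SD_Y)
r = 270.11 / (16.66 * 16.44)
r = 270.11 / 273.8904
r = 0.9862

0.9862


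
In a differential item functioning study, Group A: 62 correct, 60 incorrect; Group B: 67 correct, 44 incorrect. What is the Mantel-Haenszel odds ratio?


Odds_A = 62/60 = 1.0333
Odds_B = 67/44 = 1.5227
OR = Odds_A / Odds_B = 1.0333 / 1.5227
Exactly, OR = (62 * 44) / (60 * 67) = 2728 / 4020
OR = 0.6786

0.6786


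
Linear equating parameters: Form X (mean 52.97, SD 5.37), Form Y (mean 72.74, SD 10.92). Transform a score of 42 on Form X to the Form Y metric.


slope = SD_Y / SD_X = 10.92 / 5.37 ~ 2.0335
intercept = mean_Y - slope * mean_X = 72.74 - (10.92 / 5.37) * 52.97 ~ -34.9755
Y = slope * X + intercept. To avoid rounding drift from the rounded slope/intercept, evaluate the equivalent form Y = mean_Y + SD_Y * (X - mean_X) / SD_X at full precision:
Y = 72.74 + 10.92 * (42 - 52.97) / 5.37
Y = 72.74 - 10.92 * 10.97 / 5.37
Y = 72.74 - 119.7924 / 5.37
Y = 72.74 - 22.3077
Y = 50.4323

50.4323


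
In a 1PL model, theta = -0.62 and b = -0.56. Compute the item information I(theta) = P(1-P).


P = 1/(1+exp(-(-0.62--0.56))) = 0.485
I = P*(1-P) = 0.485 * 0.515
I = 0.2498

0.2498


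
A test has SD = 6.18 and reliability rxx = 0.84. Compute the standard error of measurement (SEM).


SEM = SD * sqrt(1 - rxx)
SEM = 6.18 * sqrt(1 - 0.84)
SEM = 6.18 * sqrt(0.16) = 6.18 * 0.4
SEM = 2.472

2.472


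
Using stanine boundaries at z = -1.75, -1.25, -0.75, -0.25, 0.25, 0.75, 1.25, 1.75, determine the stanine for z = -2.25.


Stanine boundaries: [-1.75, -1.25, -0.75, -0.25, 0.25, 0.75, 1.25, 1.75]
z = -2.25
Check each boundary:
  z < -1.75
  z < -1.25
  z < -0.75
  z < -0.25
  z < 0.25
  z < 0.75
  z < 1.25
  z < 1.75
Highest qualifying boundary gives stanine = 1

1


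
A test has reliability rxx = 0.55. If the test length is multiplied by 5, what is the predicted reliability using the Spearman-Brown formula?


r_new = (n * rxx) / (1 + (n-1) * rxx)
r_new = (5 * 0.55) / (1 + 4 * 0.55)
r_new = 2.75 / 3.2
r_new = 0.8594

0.8594


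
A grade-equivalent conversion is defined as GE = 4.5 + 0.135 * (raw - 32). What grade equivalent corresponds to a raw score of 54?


raw - median = 54 - 32 = 22
slope * diff = 0.135 * 22 = 2.97
GE = 4.5 + 2.97
GE = 7.47

7.47


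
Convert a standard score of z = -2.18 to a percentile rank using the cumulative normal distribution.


CDF(z) = 0.5 * (1 + erf(z/sqrt(2)))
erf(-1.5415) = -0.9707
CDF = 0.0146
Percentile rank = 0.0146 * 100 = 1.46

1.46


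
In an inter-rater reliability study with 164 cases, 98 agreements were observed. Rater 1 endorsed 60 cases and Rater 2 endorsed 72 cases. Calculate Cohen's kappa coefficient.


P_o = 98/164 = 0.597561
P_e = (60*72 + 104*92) / 26896 = 0.516359
kappa = (P_o - P_e) / (1 - P_e)
kappa = (0.597561 - 0.516359) / (1 - 0.516359)
kappa = 0.1679

0.1679


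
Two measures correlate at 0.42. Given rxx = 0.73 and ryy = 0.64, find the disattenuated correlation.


r_corrected = rxy / sqrt(rxx * ryy)
= 0.42 / sqrt(0.73 * 0.64)
= 0.42 / sqrt(0.4672)
= 0.42 / 0.68352
r_corrected = 0.6145

0.6145


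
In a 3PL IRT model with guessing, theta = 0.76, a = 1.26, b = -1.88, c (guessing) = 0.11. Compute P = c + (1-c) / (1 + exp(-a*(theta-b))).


logit = 1.26*(0.76 - -1.88) = 3.3264
P* = 1/(1 + exp(-3.3264)) = 0.9653
P = 0.11 + (1 - 0.11) * 0.9653
P = 0.9691

0.9691


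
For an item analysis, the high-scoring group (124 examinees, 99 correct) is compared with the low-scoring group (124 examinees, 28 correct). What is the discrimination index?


p_upper = 99/124 = 0.7984
p_lower = 28/124 = 0.2258
D = 0.7984 - 0.2258 = 0.5726

0.5726


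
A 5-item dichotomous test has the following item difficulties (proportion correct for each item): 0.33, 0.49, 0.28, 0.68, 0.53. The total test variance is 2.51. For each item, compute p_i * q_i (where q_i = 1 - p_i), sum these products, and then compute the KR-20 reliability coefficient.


For each item, compute p_i * q_i:
  Item 1: 0.33 * 0.67 = 0.2211
  Item 2: 0.49 * 0.51 = 0.2499
  Item 3: 0.28 * 0.72 = 0.2016
  Item 4: 0.68 * 0.32 = 0.2176
  Item 5: 0.53 * 0.47 = 0.2491
Sum(p_i * q_i) = 0.2211 + 0.2499 + 0.2016 + 0.2176 + 0.2491 = 1.1393
KR-20 = (k/(k-1)) * (1 - Sum(p_i*q_i) / Var_total)
= (5/4) * (1 - 1.1393/2.51)
= 1.25 * 0.5461
KR-20 = 0.6826

0.6826


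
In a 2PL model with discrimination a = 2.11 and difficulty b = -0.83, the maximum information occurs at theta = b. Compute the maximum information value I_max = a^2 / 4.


For 2PL, max info at theta = b = -0.83
I_max = a^2 / 4 = 2.11^2 / 4
= 4.4521 / 4
I_max = 1.113

1.113


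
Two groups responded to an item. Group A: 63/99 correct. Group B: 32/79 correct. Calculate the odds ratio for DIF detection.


Odds_A = 63/36 = 1.75
Odds_B = 32/47 = 0.6809
OR = Odds_A / Odds_B = 1.75 / 0.6809
Exactly, OR = (63 * 47) / (36 * 32) = 2961 / 1152
OR = 2.5703

2.5703


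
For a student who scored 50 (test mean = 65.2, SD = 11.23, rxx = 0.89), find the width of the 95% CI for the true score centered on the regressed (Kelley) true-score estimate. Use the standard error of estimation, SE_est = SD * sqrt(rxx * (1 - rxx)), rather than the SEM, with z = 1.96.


True score estimate = 0.89*50 + 0.11*65.2 = 51.672
SE_est = SD * sqrt(rxx * (1 - rxx)) = 11.23 * sqrt(0.89 * 0.11) = 11.23 * sqrt(0.0979) = 3.513752
CI = T_est +/- z * SE_est, so width = 2 * z * SE_est = 2 * 1.96 * 3.513752
Width = 13.7739

13.7739


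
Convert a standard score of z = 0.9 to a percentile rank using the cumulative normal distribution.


CDF(z) = 0.5 * (1 + erf(z/sqrt(2)))
erf(0.6364) = 0.6319
CDF = 0.8159
Percentile rank = 0.8159 * 100 = 81.59

81.59


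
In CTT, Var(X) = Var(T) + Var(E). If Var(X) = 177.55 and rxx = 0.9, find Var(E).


var_true = rxx * var_obs = 0.9 * 177.55 = 159.795
var_error = var_obs - var_true
var_error = 177.55 - 159.795
var_error = 17.755

17.755


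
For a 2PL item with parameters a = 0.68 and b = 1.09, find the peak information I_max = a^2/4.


For 2PL, max info at theta = b = 1.09
I_max = a^2 / 4 = 0.68^2 / 4
= 0.4624 / 4
I_max = 0.1156

0.1156


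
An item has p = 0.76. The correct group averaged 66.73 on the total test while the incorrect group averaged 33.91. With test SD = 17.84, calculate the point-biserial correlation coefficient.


q = 1 - p = 0.24
rpb = ((M1 - M0) / SD) * sqrt(p * q)
rpb = ((66.73 - 33.91) / 17.84) * sqrt(0.76 * 0.24)
rpb = 0.7857

0.7857


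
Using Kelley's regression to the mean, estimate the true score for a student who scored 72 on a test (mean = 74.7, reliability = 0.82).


T_est = rxx * X + (1 - rxx) * mean
T_est = 0.82 * 72 + 0.18 * 74.7
T_est = 59.04 + 13.446
T_est = 72.486

72.486


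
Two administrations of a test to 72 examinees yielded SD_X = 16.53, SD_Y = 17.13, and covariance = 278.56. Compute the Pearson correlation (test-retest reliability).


r = cov(X,Y) / (SD_X * SD_Y)
r = 278.56 / (16.53 * 17.13)
r = 278.56 / 283.1589
r = 0.9838

0.9838


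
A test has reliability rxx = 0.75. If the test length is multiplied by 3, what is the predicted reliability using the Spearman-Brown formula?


r_new = (n * rxx) / (1 + (n-1) * rxx)
r_new = (3 * 0.75) / (1 + 2 * 0.75)
r_new = 2.25 / 2.5
r_new = 0.9

0.9


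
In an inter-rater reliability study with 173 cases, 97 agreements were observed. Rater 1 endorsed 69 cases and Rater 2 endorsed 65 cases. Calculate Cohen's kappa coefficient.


P_o = 97/173 = 0.560694
P_e = (69*65 + 104*108) / 29929 = 0.525143
kappa = (P_o - P_e) / (1 - P_e)
kappa = (0.560694 - 0.525143) / (1 - 0.525143)
kappa = 0.0749

0.0749


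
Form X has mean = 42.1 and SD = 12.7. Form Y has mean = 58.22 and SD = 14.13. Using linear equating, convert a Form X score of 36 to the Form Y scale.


slope = SD_Y / SD_X = 14.13 / 12.7 ~ 1.1126
intercept = mean_Y - slope * mean_X = 58.22 - (14.13 / 12.7) * 42.1 ~ 11.3796
Y = slope * X + intercept. To avoid rounding drift from the rounded slope/intercept, evaluate the equivalent form Y = mean_Y + SD_Y * (X - mean_X) / SD_X at full precision:
Y = 58.22 + 14.13 * (36 - 42.1) / 12.7
Y = 58.22 - 14.13 * 6.1 / 12.7
Y = 58.22 - 86.193 / 12.7
Y = 58.22 - 6.7869
Y = 51.4331

51.4331


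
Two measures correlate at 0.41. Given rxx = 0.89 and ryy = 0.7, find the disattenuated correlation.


r_corrected = rxy / sqrt(rxx * ryy)
= 0.41 / sqrt(0.89 * 0.7)
= 0.41 / sqrt(0.623)
= 0.41 / 0.789303
r_corrected = 0.5194

0.5194


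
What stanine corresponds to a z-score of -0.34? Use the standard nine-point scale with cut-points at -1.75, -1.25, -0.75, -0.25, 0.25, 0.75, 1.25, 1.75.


Stanine boundaries: [-1.75, -1.25, -0.75, -0.25, 0.25, 0.75, 1.25, 1.75]
z = -0.34
Check each boundary:
  z >= -1.75 -> could be stanine 2
  z >= -1.25 -> could be stanine 3
  z >= -0.75 -> could be stanine 4
  z < -0.25
  z < 0.25
  z < 0.75
  z < 1.25
  z < 1.75
Highest qualifying boundary gives stanine = 4

4


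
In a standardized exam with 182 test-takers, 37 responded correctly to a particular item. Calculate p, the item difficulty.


Item difficulty p = number correct / total examinees
p = 37 / 182
p = 0.2033

0.2033


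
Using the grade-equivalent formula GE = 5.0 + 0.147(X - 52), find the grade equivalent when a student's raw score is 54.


raw - median = 54 - 52 = 2
slope * diff = 0.147 * 2 = 0.294
GE = 5.0 + 0.294
GE = 5.294

5.294


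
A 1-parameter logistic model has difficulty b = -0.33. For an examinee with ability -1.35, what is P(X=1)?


theta - b = -1.35 - -0.33 = -1.02
exp(-(theta - b)) = exp(1.02) = 2.7732
P = 1 / (1 + 2.7732)
P = 0.265

0.265
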